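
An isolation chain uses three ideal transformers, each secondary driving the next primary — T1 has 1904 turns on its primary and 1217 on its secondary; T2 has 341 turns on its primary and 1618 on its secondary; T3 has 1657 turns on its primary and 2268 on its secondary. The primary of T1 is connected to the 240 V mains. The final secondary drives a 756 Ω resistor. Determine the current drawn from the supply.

I_supply ≈ 5.47 A

After T1: V = 240.00 × 1217/1904 = 153.40 V.
After T2: V = 153.40 × 1618/341 = 727.88 V.
After T3: V = 727.88 × 2268/1657 = 996.28 V.
I_load = 996.28/756 = 1.3178 A, so P_out = 996.28 × 1.3178 = 1312.9 W.
All ideal ⇒ P_in = P_out, so I_supply = 1312.9/240 = 5.47 A.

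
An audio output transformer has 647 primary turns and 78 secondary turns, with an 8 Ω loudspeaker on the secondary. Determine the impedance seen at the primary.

Z_p = (N_p/N_s)² × Z_s = (647/78)² × 8 = 550 Ω.

Z_p ≈ 550 Ω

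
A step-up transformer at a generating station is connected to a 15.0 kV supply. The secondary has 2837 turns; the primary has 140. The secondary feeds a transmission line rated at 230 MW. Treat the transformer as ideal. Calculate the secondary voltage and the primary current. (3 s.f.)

V_s ≈ 304000 V, I_p ≈ 15300 A

V_s = V_p × N_s/N_p = 15000 × 2837/140 = 303960 V.
I_s = P/V_s = 2.30×10^8/303960 = 756.67 A.
I_p = I_s × N_s/N_p = 756.67 × 2837/140 = 15300 A.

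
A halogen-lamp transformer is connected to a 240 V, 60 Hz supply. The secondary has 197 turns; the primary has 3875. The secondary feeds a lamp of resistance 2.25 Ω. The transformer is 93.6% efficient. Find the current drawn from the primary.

I_p ≈ 0.295 A

V_s = 240 × 197/3875 = 12.201 V.
I_s = V_s/R = 12.201/2.25 = 5.4228 A.
P_out = V_s I_s = 12.201 × 5.4228 = 66.165 W.
P_in = P_out/η = 66.165/0.936 = 70.689 W.
I_p = P_in/V_p = 70.689/240 = 0.295 A.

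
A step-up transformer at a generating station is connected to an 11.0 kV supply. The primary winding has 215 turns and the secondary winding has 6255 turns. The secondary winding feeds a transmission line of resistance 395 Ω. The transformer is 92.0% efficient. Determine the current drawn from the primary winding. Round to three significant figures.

I_p ≈ 25600 A

V_s = 11000 × 6255/215 = 320020 V.
I_s = V_s/R = 320020/395 = 810.19 A.
P_out = V_s I_s = 320020 × 810.19 = 2.5928×10^8 W.
P_in = P_out/η = 2.5928×10^8/0.920 = 2.8182×10^8 W.
I_p = P_in/V_p = 2.8182×10^8/11000 = 25600 A.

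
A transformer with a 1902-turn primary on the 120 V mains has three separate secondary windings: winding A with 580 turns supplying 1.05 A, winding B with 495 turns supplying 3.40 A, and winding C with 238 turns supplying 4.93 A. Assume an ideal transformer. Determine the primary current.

I_p ≈ 1.82 A

V_A = 120 × 580/1902 = 36.593 V; V_B = 120 × 495/1902 = 31.230 V; V_C = 120 × 238/1902 = 15.016 V.
P_out = V_A I_A + V_B I_B + V_C I_C = 36.593×1.05 + 31.230×3.40 + 15.016×4.93 = 38.423 + 106.18 + 74.028 = 218.63 W.
Ideal ⇒ P_in = P_out, so I_p = P_out/V_p = 218.63/120 = 1.82 A.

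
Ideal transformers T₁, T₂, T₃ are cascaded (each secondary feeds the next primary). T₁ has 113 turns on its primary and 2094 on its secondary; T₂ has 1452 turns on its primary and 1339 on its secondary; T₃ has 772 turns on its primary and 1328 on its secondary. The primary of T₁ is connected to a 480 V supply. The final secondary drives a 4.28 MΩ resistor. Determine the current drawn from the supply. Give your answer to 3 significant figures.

I_supply ≈ 0.0969 A

Secondary of T₁: V = 480.00 × 2094/113 = 8894.9 V.
Secondary of T₂: V = 8894.9 × 1339/1452 = 8202.6 V.
Secondary of T₃: V = 8202.6 × 1328/772 = 14110 V.
I_load = 14110/(4.28×10^6) = 0.0032968 A, so P_out = 14110 × 0.0032968 = 46.518 W.
All ideal ⇒ P_in = P_out, so I_supply = 46.518/480 = 0.0969 A.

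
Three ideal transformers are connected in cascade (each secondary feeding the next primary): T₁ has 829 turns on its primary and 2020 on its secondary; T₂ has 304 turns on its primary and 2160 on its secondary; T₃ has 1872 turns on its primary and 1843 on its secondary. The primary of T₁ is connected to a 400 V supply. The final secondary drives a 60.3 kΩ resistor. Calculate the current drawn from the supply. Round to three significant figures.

I_supply ≈ 1.93 A

After T₁: V = 400.00 × 2020/829 = 974.67 V.
After T₂: V = 974.67 × 2160/304 = 6925.3 V.
After T₃: V = 6925.3 × 1843/1872 = 6818.0 V.
I_load = 6818.0/60300 = 0.11307 A, so P_out = 6818.0 × 0.11307 = 770.90 W.
All ideal ⇒ P_in = P_out, so I_supply = 770.90/400 = 1.93 A.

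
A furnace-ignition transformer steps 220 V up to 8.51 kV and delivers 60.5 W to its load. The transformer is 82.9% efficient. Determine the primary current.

I_p ≈ 0.332 A

P_in = P_out/η = 60.5/0.829 = 72.979 W.
I_p = P_in/V_p = 72.979/220 = 0.332 A.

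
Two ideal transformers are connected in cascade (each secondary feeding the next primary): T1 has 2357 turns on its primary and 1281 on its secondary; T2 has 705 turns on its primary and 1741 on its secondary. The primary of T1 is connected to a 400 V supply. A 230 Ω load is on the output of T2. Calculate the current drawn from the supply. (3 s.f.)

I_supply ≈ 3.13 A

Secondary of T1: V = 400.00 × 1281/2357 = 217.39 V.
Secondary of T2: V = 217.39 × 1741/705 = 536.86 V.
I_load = 536.86/230 = 2.3342 A, so P_out = 536.86 × 2.3342 = 1253.1 W.
All ideal ⇒ P_in = P_out, so I_supply = 1253.1/400 = 3.13 A.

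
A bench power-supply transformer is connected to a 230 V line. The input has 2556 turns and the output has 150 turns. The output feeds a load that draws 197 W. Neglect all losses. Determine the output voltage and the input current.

V_out = V_in × N_out/N_in = 230 × 150/2556 = 13.498 V.
I_out = P/V_out = 197/13.498 = 14.595 A.
I_in = I_out × N_out/N_in = 14.595 × 150/2556 = 0.857 A.

V_out ≈ 13.5 V, I_in ≈ 0.857 A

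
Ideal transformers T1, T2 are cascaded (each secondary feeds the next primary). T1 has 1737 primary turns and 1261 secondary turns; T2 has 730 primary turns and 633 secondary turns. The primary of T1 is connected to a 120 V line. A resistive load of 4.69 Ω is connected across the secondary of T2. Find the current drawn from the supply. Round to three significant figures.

I_supply ≈ 10.1 A

Secondary of T1: V = 120.00 × 1261/1737 = 87.116 V.
Secondary of T2: V = 87.116 × 633/730 = 75.540 V.
I_load = 75.540/4.69 = 16.107 A, so P_out = 75.540 × 16.107 = 1216.7 W.
All ideal ⇒ P_in = P_out, so I_supply = 1216.7/120 = 10.1 A.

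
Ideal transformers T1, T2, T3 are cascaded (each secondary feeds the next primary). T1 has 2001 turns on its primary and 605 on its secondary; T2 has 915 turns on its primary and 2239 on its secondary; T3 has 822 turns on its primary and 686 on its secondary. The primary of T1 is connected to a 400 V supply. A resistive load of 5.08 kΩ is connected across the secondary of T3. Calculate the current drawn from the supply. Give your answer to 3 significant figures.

Secondary of T1: V = 400.00 × 605/2001 = 120.94 V.
Secondary of T2: V = 120.94 × 2239/915 = 295.94 V.
Secondary of T3: V = 295.94 × 686/822 = 246.98 V.
I_load = 246.98/5080 = 0.048617 A, so P_out = 246.98 × 0.048617 = 12.007 W.
All ideal ⇒ P_in = P_out, so I_supply = 12.007/400 = 0.0300 A.

I_supply ≈ 0.0300 A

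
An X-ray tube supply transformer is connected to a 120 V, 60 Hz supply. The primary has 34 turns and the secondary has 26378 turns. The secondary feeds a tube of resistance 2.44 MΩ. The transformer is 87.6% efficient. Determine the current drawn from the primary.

I_p ≈ 33.8 A

V_s = 120 × 26378/34 = 93099 V.
I_s = V_s/R = 93099/(2.44×10^6) = 0.038155 A.
P_out = V_s I_s = 93099 × 0.038155 = 3552.2 W.
P_in = P_out/η = 3552.2/0.876 = 4055.0 W.
I_p = P_in/V_p = 4055.0/120 = 33.8 A.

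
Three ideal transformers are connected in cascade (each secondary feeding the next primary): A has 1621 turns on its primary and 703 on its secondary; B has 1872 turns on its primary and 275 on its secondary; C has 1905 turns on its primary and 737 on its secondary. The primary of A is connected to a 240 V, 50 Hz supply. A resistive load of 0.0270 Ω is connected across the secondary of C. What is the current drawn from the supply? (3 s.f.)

I_supply ≈ 5.40 A

After A: V = 240.00 × 703/1621 = 104.08 V.
After B: V = 104.08 × 275/1872 = 15.290 V.
After C: V = 15.290 × 737/1905 = 5.9154 V.
I_load = 5.9154/0.0270 = 219.09 A, so P_out = 5.9154 × 219.09 = 1296.0 W.
All ideal ⇒ P_in = P_out, so I_supply = 1296.0/240 = 5.40 A.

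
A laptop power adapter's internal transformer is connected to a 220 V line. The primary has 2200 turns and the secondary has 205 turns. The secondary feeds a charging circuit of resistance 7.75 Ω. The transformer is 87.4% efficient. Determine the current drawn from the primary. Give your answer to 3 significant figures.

I_p ≈ 0.282 A

V_s = 220 × 205/2200 = 20.500 V.
I_s = V_s/R = 20.500/7.75 = 2.6452 A.
P_out = V_s I_s = 20.500 × 2.6452 = 54.226 W.
P_in = P_out/η = 54.226/0.874 = 62.043 W.
I_p = P_in/V_p = 62.043/220 = 0.282 A.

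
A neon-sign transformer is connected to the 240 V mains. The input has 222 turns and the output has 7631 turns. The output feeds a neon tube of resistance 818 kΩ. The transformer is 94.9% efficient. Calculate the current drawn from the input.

I_in ≈ 0.365 A

V_out = 240 × 7631/222 = 8249.7 V.
I_out = V_out/R = 8249.7/818000 = 0.010085 A.
P_out = V_out I_out = 8249.7 × 0.010085 = 83.201 W.
P_in = P_out/η = 83.201/0.949 = 87.672 W.
I_in = P_in/V_in = 87.672/240 = 0.365 A.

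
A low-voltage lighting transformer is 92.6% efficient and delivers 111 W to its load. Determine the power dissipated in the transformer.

P_loss ≈ 8.87 W

P_in = P_out/η = 111/0.926 = 119.870 W.
P_loss = P_in − P_out = 119.870 − 111 = 8.87 W.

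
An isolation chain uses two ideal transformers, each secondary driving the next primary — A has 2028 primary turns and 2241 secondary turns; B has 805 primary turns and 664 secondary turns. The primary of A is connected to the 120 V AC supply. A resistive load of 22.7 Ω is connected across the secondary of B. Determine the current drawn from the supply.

I_supply ≈ 4.39 A

After A: V = 120.00 × 2241/2028 = 132.60 V.
After B: V = 132.60 × 664/805 = 109.38 V.
I_load = 109.38/22.7 = 4.8184 A, so P_out = 109.38 × 4.8184 = 527.02 W.
All ideal ⇒ P_in = P_out, so I_supply = 527.02/120 = 4.39 A.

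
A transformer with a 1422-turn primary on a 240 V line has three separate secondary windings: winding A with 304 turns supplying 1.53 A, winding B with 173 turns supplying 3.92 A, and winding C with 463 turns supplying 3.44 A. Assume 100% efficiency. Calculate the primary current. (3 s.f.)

V_A = 240 × 304/1422 = 51.308 V; V_B = 240 × 173/1422 = 29.198 V; V_C = 240 × 463/1422 = 78.143 V.
P_out = V_A I_A + V_B I_B + V_C I_C = 51.308×1.53 + 29.198×3.92 + 78.143×3.44 = 78.501 + 114.46 + 268.81 = 461.77 W.
Ideal ⇒ P_in = P_out, so I_p = P_out/V_p = 461.77/240 = 1.92 A.

I_p ≈ 1.92 A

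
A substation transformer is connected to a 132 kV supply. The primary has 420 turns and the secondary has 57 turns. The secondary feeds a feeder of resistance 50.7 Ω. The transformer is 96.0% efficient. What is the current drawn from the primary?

I_p ≈ 50.0 A

V_s = 132000 × 57/420 = 17914 V.
I_s = V_s/R = 17914/50.7 = 353.34 A.
P_out = V_s I_s = 17914 × 353.34 = 6.3298×10^6 W.
P_in = P_out/η = 6.3298×10^6/0.960 = 6.5936×10^6 W.
I_p = P_in/V_p = 6.5936×10^6/132000 = 50.0 A.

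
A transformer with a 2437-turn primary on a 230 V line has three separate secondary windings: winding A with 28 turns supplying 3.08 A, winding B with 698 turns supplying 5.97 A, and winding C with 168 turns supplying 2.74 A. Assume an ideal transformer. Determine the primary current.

V_A = 230 × 28/2437 = 2.6426 V; V_B = 230 × 698/2437 = 65.876 V; V_C = 230 × 168/2437 = 15.856 V.
P_out = V_A I_A + V_B I_B + V_C I_C = 2.6426×3.08 + 65.876×5.97 + 15.856×2.74 = 8.1392 + 393.28 + 43.444 = 444.86 W.
Ideal ⇒ P_in = P_out, so I_p = P_out/V_p = 444.86/230 = 1.93 A.

I_p ≈ 1.93 A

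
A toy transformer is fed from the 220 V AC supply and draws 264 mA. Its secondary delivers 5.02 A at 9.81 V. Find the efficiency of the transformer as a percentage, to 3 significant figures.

η ≈ 84.8%

P_in = 220 × 0.264 = 58.0800 W.
P_out = 9.81 × 5.02 = 49.2462 W.
η = P_out/P_in = 49.2462/58.0800 = 0.848.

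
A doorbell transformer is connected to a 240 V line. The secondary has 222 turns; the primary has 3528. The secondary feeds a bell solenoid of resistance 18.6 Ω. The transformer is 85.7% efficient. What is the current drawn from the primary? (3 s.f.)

V_s = 240 × 222/3528 = 15.102 V.
I_s = V_s/R = 15.102/18.6 = 0.81194 A.
P_out = V_s I_s = 15.102 × 0.81194 = 12.262 W.
P_in = P_out/η = 12.262/0.857 = 14.308 W.
I_p = P_in/V_p = 14.308/240 = 0.0596 A.

I_p ≈ 0.0596 A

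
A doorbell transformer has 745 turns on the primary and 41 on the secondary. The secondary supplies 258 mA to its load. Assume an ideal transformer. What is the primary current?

I_p ≈ 0.0142 A

For an ideal transformer I_p/I_s = N_s/N_p, so I_p = 0.258 × 41/745 = 0.0142 A.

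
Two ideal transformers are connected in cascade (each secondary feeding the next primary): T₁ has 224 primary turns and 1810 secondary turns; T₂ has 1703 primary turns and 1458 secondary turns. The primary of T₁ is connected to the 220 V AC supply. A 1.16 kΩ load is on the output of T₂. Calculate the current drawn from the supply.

Secondary of T₁: V = 220.00 × 1810/224 = 1777.7 V.
Secondary of T₂: V = 1777.7 × 1458/1703 = 1521.9 V.
I_load = 1521.9/1160 = 1.3120 A, so P_out = 1521.9 × 1.3120 = 1996.8 W.
All ideal ⇒ P_in = P_out, so I_supply = 1996.8/220 = 9.08 A.

I_supply ≈ 9.08 A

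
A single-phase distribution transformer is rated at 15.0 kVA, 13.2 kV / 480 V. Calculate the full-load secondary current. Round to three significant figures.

I_s ≈ 31.2 A

I_s = S/V_s = 15000/480 = 31.2 A.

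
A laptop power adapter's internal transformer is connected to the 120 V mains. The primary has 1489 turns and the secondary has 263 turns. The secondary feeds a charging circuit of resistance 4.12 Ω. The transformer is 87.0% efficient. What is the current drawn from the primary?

I_p ≈ 1.04 A

V_s = 120 × 263/1489 = 21.195 V.
I_s = V_s/R = 21.195/4.12 = 5.1445 A.
P_out = V_s I_s = 21.195 × 5.1445 = 109.04 W.
P_in = P_out/η = 109.04/0.870 = 125.33 W.
I_p = P_in/V_p = 125.33/120 = 1.04 A.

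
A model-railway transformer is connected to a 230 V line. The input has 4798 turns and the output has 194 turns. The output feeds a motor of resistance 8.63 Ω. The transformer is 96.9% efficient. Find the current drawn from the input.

V_out = 230 × 194/4798 = 9.2997 V.
I_out = V_out/R = 9.2997/8.63 = 1.0776 A.
P_out = V_out I_out = 9.2997 × 1.0776 = 10.021 W.
P_in = P_out/η = 10.021/0.969 = 10.342 W.
I_in = P_in/V_in = 10.342/230 = 0.0450 A.

I_in ≈ 0.0450 A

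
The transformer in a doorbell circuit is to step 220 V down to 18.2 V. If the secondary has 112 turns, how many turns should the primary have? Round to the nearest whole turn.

N_p/N_s = V_p/V_s, so N_p = 112 × 220/18.2 = 1353.8 ≈ 1354 turns.

N_p = 1354 turns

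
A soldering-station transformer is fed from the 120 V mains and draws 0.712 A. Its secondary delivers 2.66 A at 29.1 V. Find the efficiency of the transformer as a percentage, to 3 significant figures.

P_in = 120 × 0.712 = 85.4400 W.
P_out = 29.1 × 2.66 = 77.4060 W.
η = P_out/P_in = 77.4060/85.4400 = 0.906.

η ≈ 90.6%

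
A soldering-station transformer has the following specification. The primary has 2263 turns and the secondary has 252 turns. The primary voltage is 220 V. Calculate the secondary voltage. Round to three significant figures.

V_s/V_p = N_s/N_p, so V_s = 220 × 252/2263 = 24.5 V.

V_s ≈ 24.5 V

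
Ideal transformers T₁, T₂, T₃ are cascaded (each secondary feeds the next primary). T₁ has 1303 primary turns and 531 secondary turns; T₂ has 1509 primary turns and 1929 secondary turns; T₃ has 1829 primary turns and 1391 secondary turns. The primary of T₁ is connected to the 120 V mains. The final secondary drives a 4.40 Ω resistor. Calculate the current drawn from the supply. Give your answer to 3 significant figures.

Secondary of T₁: V = 120.00 × 531/1303 = 48.903 V.
Secondary of T₂: V = 48.903 × 1929/1509 = 62.514 V.
Secondary of T₃: V = 62.514 × 1391/1829 = 47.543 V.
I_load = 47.543/4.40 = 10.805 A, so P_out = 47.543 × 10.805 = 513.72 W.
All ideal ⇒ P_in = P_out, so I_supply = 513.72/120 = 4.28 A.

I_supply ≈ 4.28 A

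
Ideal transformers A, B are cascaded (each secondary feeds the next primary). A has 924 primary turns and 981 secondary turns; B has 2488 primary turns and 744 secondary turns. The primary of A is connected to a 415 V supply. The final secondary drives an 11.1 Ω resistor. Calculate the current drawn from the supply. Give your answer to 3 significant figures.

I_supply ≈ 3.77 A

Secondary of A: V = 415.00 × 981/924 = 440.60 V.
Secondary of B: V = 440.60 × 744/2488 = 131.76 V.
I_load = 131.76/11.1 = 11.870 A, so P_out = 131.76 × 11.870 = 1563.9 W.
All ideal ⇒ P_in = P_out, so I_supply = 1563.9/415 = 3.77 A.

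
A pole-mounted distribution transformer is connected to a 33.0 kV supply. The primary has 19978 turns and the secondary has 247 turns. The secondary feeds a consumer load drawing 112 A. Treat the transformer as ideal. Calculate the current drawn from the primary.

I_p ≈ 1.38 A

For an ideal transformer I_p N_p = I_s N_s, so I_p = 112 × 247/19978 = 1.38 A.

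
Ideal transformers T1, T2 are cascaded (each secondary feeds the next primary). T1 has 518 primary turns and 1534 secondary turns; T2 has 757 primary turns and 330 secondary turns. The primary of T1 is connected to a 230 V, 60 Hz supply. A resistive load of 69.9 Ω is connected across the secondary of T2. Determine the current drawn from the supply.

I_supply ≈ 5.48 A

After T1: V = 230.00 × 1534/518 = 681.12 V.
After T2: V = 681.12 × 330/757 = 296.92 V.
I_load = 296.92/69.9 = 4.2478 A, so P_out = 296.92 × 4.2478 = 1261.3 W.
All ideal ⇒ P_in = P_out, so I_supply = 1261.3/230 = 5.48 A.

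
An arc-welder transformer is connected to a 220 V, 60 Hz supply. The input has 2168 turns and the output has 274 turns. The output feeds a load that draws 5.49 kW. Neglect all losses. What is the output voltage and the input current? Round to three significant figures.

V_out ≈ 27.8 V, I_in ≈ 25.0 A

V_out = V_in × N_out/N_in = 220 × 274/2168 = 27.804 V.
I_out = P/V_out = 5490/27.804 = 197.45 A.
I_in = I_out × N_out/N_in = 197.45 × 274/2168 = 25.0 A.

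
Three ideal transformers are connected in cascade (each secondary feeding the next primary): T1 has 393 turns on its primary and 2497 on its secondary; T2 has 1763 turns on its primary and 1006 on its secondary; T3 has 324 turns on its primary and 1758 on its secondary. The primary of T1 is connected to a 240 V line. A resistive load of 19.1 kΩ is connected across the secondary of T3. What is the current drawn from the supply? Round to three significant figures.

After T1: V = 240.00 × 2497/393 = 1524.9 V.
After T2: V = 1524.9 × 1006/1763 = 870.13 V.
After T3: V = 870.13 × 1758/324 = 4721.2 V.
I_load = 4721.2/19100 = 0.24719 A, so P_out = 4721.2 × 0.24719 = 1167.0 W.
All ideal ⇒ P_in = P_out, so I_supply = 1167.0/240 = 4.86 A.

I_supply ≈ 4.86 A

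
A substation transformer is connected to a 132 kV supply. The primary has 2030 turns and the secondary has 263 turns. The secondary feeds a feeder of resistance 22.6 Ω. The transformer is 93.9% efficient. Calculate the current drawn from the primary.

I_p ≈ 104 A

V_s = 132000 × 263/2030 = 17101 V.
I_s = V_s/R = 17101/22.6 = 756.70 A.
P_out = V_s I_s = 17101 × 756.70 = 1.2941×10^7 W.
P_in = P_out/η = 1.2941×10^7/0.939 = 1.3781×10^7 W.
I_p = P_in/V_p = 1.3781×10^7/132000 = 104 A.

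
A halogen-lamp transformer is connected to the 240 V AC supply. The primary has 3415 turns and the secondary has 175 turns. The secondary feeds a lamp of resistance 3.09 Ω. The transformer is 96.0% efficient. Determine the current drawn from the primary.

V_s = 240 × 175/3415 = 12.299 V.
I_s = V_s/R = 12.299/3.09 = 3.9802 A.
P_out = V_s I_s = 12.299 × 3.9802 = 48.951 W.
P_in = P_out/η = 48.951/0.960 = 50.990 W.
I_p = P_in/V_p = 50.990/240 = 0.212 A.

I_p ≈ 0.212 A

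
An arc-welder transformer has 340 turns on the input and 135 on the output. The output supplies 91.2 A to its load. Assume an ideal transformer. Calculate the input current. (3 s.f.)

For an ideal transformer I_in/I_out = N_out/N_in, so I_in = 91.2 × 135/340 = 36.2 A.

I_in ≈ 36.2 A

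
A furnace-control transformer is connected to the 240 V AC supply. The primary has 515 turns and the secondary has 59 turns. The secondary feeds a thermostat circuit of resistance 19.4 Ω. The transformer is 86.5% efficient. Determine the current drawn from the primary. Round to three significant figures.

I_p ≈ 0.188 A

V_s = 240 × 59/515 = 27.495 V.
I_s = V_s/R = 27.495/19.4 = 1.4173 A.
P_out = V_s I_s = 27.495 × 1.4173 = 38.968 W.
P_in = P_out/η = 38.968/0.865 = 45.050 W.
I_p = P_in/V_p = 45.050/240 = 0.188 A.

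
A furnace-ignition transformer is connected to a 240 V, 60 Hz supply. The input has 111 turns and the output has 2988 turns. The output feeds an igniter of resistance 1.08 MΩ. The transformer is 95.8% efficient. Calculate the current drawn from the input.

V_out = 240 × 2988/111 = 6460.5 V.
I_out = V_out/R = 6460.5/(1.08×10^6) = 0.0059820 A.
P_out = V_out I_out = 6460.5 × 0.0059820 = 38.647 W.
P_in = P_out/η = 38.647/0.958 = 40.341 W.
I_in = P_in/V_in = 40.341/240 = 0.168 A.

I_in ≈ 0.168 A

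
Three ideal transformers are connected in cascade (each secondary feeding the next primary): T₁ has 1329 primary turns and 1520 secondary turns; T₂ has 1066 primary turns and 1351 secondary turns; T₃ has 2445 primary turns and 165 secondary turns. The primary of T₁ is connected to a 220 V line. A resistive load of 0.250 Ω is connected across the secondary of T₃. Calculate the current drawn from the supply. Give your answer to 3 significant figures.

I_supply ≈ 8.42 A

Secondary of T₁: V = 220.00 × 1520/1329 = 251.62 V.
Secondary of T₂: V = 251.62 × 1351/1066 = 318.89 V.
Secondary of T₃: V = 318.89 × 165/2445 = 21.520 V.
I_load = 21.520/0.250 = 86.080 A, so P_out = 21.520 × 86.080 = 1852.5 W.
All ideal ⇒ P_in = P_out, so I_supply = 1852.5/220 = 8.42 A.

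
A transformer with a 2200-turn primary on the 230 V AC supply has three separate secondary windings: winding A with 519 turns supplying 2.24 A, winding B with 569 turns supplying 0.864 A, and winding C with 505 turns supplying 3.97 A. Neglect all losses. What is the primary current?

V_A = 230 × 519/2200 = 54.259 V; V_B = 230 × 569/2200 = 59.486 V; V_C = 230 × 505/2200 = 52.795 V.
P_out = V_A I_A + V_B I_B + V_C I_C = 54.259×2.24 + 59.486×0.864 + 52.795×3.97 = 121.54 + 51.396 + 209.60 = 382.53 W.
Ideal ⇒ P_in = P_out, so I_p = P_out/V_p = 382.53/230 = 1.66 A.

I_p ≈ 1.66 A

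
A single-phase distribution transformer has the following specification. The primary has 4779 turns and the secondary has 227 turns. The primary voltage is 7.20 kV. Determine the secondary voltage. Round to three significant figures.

V_s ≈ 342 V

V_s/V_p = N_s/N_p, so V_s = 7200 × 227/4779 = 342 V.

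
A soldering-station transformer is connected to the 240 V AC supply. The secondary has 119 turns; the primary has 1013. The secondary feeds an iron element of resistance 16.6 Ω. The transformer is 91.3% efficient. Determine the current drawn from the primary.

I_p ≈ 0.219 A

V_s = 240 × 119/1013 = 28.193 V.
I_s = V_s/R = 28.193/16.6 = 1.6984 A.
P_out = V_s I_s = 28.193 × 1.6984 = 47.884 W.
P_in = P_out/η = 47.884/0.913 = 52.447 W.
I_p = P_in/V_p = 52.447/240 = 0.219 A.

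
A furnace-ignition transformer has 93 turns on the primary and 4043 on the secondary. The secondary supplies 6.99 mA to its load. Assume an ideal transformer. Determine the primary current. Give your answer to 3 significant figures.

I_p ≈ 0.304 A

For an ideal transformer I_p/I_s = N_s/N_p, so I_p = 0.00699 × 4043/93 = 0.304 A.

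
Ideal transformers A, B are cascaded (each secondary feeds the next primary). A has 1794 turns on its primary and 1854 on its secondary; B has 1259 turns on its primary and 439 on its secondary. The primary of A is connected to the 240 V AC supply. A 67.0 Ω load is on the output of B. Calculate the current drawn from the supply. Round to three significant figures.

After A: V = 240.00 × 1854/1794 = 248.03 V.
After B: V = 248.03 × 439/1259 = 86.484 V.
I_load = 86.484/67.0 = 1.2908 A, so P_out = 86.484 × 1.2908 = 111.63 W.
All ideal ⇒ P_in = P_out, so I_supply = 111.63/240 = 0.465 A.

I_supply ≈ 0.465 A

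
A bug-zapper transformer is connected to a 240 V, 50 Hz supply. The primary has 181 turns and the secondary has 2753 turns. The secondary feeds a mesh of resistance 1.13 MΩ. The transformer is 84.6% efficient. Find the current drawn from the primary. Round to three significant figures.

I_p ≈ 0.0581 A

V_s = 240 × 2753/181 = 3650.4 V.
I_s = V_s/R = 3650.4/(1.13×10^6) = 0.0032304 A.
P_out = V_s I_s = 3650.4 × 0.0032304 = 11.792 W.
P_in = P_out/η = 11.792/0.846 = 13.939 W.
I_p = P_in/V_p = 13.939/240 = 0.0581 A.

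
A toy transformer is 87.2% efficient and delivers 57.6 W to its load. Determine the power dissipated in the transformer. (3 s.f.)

P_in = P_out/η = 57.6/0.872 = 66.0550 W.
P_loss = P_in − P_out = 66.0550 − 57.6 = 8.46 W.

P_loss ≈ 8.46 W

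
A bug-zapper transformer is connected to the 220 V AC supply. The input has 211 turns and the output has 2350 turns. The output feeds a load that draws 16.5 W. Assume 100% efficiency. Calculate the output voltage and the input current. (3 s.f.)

V_out ≈ 2450 V, I_in ≈ 0.0750 A

V_out = V_in × N_out/N_in = 220 × 2350/211 = 2450.2 V.
I_out = P/V_out = 16.5/2450.2 = 0.0067340 A.
I_in = I_out × N_out/N_in = 0.0067340 × 2350/211 = 0.0750 A.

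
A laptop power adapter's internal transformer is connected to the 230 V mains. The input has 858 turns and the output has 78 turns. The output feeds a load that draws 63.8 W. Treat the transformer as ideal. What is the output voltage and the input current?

V_out ≈ 20.9 V, I_in ≈ 0.277 A

V_out = V_in × N_out/N_in = 230 × 78/858 = 20.909 V.
I_out = P/V_out = 63.8/20.909 = 3.0513 A.
I_in = I_out × N_out/N_in = 3.0513 × 78/858 = 0.277 A.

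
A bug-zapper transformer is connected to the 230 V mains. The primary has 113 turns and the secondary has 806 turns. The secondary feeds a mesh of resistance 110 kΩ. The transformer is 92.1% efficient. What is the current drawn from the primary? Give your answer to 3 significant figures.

V_s = 230 × 806/113 = 1640.5 V.
I_s = V_s/R = 1640.5/110000 = 0.014914 A.
P_out = V_s I_s = 1640.5 × 0.014914 = 24.467 W.
P_in = P_out/η = 24.467/0.921 = 26.565 W.
I_p = P_in/V_p = 26.565/230 = 0.116 A.

I_p ≈ 0.116 A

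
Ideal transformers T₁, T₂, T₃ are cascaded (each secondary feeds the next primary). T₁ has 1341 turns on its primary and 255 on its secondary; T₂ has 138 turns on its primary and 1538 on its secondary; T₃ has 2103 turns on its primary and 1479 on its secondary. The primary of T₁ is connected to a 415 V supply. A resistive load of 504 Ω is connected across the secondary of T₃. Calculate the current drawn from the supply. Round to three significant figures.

I_supply ≈ 1.83 A

Secondary of T₁: V = 415.00 × 255/1341 = 78.915 V.
Secondary of T₂: V = 78.915 × 1538/138 = 879.50 V.
Secondary of T₃: V = 879.50 × 1479/2103 = 618.54 V.
I_load = 618.54/504 = 1.2273 A, so P_out = 618.54 × 1.2273 = 759.10 W.
All ideal ⇒ P_in = P_out, so I_supply = 759.10/415 = 1.83 A.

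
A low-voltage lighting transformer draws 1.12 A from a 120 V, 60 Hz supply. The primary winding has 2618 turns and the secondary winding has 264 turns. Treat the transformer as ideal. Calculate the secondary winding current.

I_s/I_p = N_p/N_s, so I_s = 1.12 × 2618/264 = 11.1 A.

I_s ≈ 11.1 A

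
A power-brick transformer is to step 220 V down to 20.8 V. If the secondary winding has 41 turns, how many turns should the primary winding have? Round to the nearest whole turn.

N_p/N_s = V_p/V_s, so N_p = 41 × 220/20.8 = 433.7 ≈ 434 turns.

N_p = 434 turns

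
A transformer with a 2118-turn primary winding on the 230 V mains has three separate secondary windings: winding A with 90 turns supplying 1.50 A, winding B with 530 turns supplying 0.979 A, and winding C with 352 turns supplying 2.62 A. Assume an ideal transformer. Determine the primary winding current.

V_A = 230 × 90/2118 = 9.7734 V; V_B = 230 × 530/2118 = 57.554 V; V_C = 230 × 352/2118 = 38.225 V.
P_out = V_A I_A + V_B I_B + V_C I_C = 9.7734×1.50 + 57.554×0.979 + 38.225×2.62 = 14.660 + 56.346 + 100.15 = 171.15 W.
Ideal ⇒ P_in = P_out, so I_p = P_out/V_p = 171.15/230 = 0.744 A.

I_p ≈ 0.744 A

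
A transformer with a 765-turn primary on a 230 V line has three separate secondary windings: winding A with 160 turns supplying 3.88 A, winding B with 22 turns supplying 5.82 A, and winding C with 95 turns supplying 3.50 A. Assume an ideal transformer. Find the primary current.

I_p ≈ 1.41 A

V_A = 230 × 160/765 = 48.105 V; V_B = 230 × 22/765 = 6.6144 V; V_C = 230 × 95/765 = 28.562 V.
P_out = V_A I_A + V_B I_B + V_C I_C = 48.105×3.88 + 6.6144×5.82 + 28.562×3.50 = 186.65 + 38.496 + 99.967 = 325.11 W.
Ideal ⇒ P_in = P_out, so I_p = P_out/V_p = 325.11/230 = 1.41 A.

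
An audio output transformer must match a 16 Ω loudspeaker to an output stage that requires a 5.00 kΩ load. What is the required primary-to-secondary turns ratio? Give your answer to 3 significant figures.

N_p/N_s ≈ 17.7

Z_p/Z_s = (N_p/N_s)², so N_p/N_s = √(5000/16) = √312 = 17.7.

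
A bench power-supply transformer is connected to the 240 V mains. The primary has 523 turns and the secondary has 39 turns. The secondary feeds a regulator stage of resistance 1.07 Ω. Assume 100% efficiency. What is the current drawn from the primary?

V_s = V_p × N_s/N_p = 240 × 39/523 = 17.897 V.
I_s = V_s/R = 17.897/1.07 = 16.726 A.
For an ideal transformer I_p N_p = I_s N_s, so I_p = 16.726 × 39/523 = 1.25 A.

I_p ≈ 1.25 A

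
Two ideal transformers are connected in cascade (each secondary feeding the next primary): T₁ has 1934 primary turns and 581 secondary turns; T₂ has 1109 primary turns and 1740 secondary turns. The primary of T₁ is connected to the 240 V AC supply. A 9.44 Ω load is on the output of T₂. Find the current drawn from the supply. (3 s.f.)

I_supply ≈ 5.65 A

Secondary of T₁: V = 240.00 × 581/1934 = 72.099 V.
Secondary of T₂: V = 72.099 × 1740/1109 = 113.12 V.
I_load = 113.12/9.44 = 11.983 A, so P_out = 113.12 × 11.983 = 1355.6 W.
All ideal ⇒ P_in = P_out, so I_supply = 1355.6/240 = 5.65 A.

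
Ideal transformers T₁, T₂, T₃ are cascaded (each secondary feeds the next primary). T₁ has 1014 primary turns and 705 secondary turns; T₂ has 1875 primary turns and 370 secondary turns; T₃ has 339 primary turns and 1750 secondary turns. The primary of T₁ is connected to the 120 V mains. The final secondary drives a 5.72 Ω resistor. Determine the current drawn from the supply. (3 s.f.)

I_supply ≈ 10.5 A

After T₁: V = 120.00 × 705/1014 = 83.432 V.
After T₂: V = 83.432 × 370/1875 = 16.464 V.
After T₃: V = 16.464 × 1750/339 = 84.991 V.
I_load = 84.991/5.72 = 14.859 A, so P_out = 84.991 × 14.859 = 1262.8 W.
All ideal ⇒ P_in = P_out, so I_supply = 1262.8/120 = 10.5 A.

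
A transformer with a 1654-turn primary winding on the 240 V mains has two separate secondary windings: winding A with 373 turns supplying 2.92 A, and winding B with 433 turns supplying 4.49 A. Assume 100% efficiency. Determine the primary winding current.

I_p ≈ 1.83 A

V_A = 240 × 373/1654 = 54.123 V; V_B = 240 × 433/1654 = 62.830 V.
P_out = V_A I_A + V_B I_B = 54.123×2.92 + 62.830×4.49 = 158.04 + 282.10 = 440.14 W.
Ideal ⇒ P_in = P_out, so I_p = P_out/V_p = 440.14/240 = 1.83 A.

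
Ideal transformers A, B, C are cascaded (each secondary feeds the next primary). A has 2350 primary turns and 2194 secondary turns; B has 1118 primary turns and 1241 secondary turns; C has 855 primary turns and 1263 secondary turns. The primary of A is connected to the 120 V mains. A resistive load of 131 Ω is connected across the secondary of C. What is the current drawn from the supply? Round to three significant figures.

I_supply ≈ 2.15 A

After A: V = 120.00 × 2194/2350 = 112.03 V.
After B: V = 112.03 × 1241/1118 = 124.36 V.
After C: V = 124.36 × 1263/855 = 183.70 V.
I_load = 183.70/131 = 1.4023 A, so P_out = 183.70 × 1.4023 = 257.61 W.
All ideal ⇒ P_in = P_out, so I_supply = 257.61/120 = 2.15 A.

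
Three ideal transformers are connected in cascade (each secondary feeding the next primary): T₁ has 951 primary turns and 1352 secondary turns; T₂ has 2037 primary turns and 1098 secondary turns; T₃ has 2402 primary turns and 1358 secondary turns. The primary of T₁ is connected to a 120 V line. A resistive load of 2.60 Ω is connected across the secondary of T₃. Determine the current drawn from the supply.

I_supply ≈ 8.66 A

Secondary of T₁: V = 120.00 × 1352/951 = 170.60 V.
Secondary of T₂: V = 170.60 × 1098/2037 = 91.958 V.
Secondary of T₃: V = 91.958 × 1358/2402 = 51.989 V.
I_load = 51.989/2.60 = 19.996 A, so P_out = 51.989 × 19.996 = 1039.6 W.
All ideal ⇒ P_in = P_out, so I_supply = 1039.6/120 = 8.66 A.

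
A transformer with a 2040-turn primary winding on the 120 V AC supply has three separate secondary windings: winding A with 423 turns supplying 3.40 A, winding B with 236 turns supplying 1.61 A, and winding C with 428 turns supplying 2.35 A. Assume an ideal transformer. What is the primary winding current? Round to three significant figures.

I_p ≈ 1.38 A

V_A = 120 × 423/2040 = 24.882 V; V_B = 120 × 236/2040 = 13.882 V; V_C = 120 × 428/2040 = 25.176 V.
P_out = V_A I_A + V_B I_B + V_C I_C = 24.882×3.40 + 13.882×1.61 + 25.176×2.35 = 84.600 + 22.351 + 59.165 = 166.12 W.
Ideal ⇒ P_in = P_out, so I_p = P_out/V_p = 166.12/120 = 1.38 A.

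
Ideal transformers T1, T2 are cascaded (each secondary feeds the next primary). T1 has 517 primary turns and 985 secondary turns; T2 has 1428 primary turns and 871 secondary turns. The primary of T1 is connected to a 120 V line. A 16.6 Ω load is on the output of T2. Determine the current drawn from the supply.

After T1: V = 120.00 × 985/517 = 228.63 V.
After T2: V = 228.63 × 871/1428 = 139.45 V.
I_load = 139.45/16.6 = 8.4006 A, so P_out = 139.45 × 8.4006 = 1171.5 W.
All ideal ⇒ P_in = P_out, so I_supply = 1171.5/120 = 9.76 A.

I_supply ≈ 9.76 A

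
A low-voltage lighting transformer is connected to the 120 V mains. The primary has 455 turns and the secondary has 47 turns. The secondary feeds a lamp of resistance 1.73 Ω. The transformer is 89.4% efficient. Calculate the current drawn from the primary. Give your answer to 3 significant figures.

I_p ≈ 0.828 A

V_s = 120 × 47/455 = 12.396 V.
I_s = V_s/R = 12.396/1.73 = 7.1651 A.
P_out = V_s I_s = 12.396 × 7.1651 = 88.816 W.
P_in = P_out/η = 88.816/0.894 = 99.346 W.
I_p = P_in/V_p = 99.346/120 = 0.828 A.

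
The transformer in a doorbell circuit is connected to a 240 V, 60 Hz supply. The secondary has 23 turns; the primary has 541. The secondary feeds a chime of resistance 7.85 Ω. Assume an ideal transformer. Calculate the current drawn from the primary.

I_p ≈ 0.0553 A

V_s = V_p × N_s/N_p = 240 × 23/541 = 10.203 V.
I_s = V_s/R = 10.203/7.85 = 1.2998 A.
For an ideal transformer I_p N_p = I_s N_s, so I_p = 1.2998 × 23/541 = 0.0553 A.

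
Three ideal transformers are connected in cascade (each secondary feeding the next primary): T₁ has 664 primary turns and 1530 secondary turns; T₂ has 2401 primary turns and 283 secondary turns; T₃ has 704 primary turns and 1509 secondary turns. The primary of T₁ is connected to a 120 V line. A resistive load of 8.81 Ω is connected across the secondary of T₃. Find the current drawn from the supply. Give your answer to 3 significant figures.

After T₁: V = 120.00 × 1530/664 = 276.51 V.
After T₂: V = 276.51 × 283/2401 = 32.591 V.
After T₃: V = 32.591 × 1509/704 = 69.858 V.
I_load = 69.858/8.81 = 7.9294 A, so P_out = 69.858 × 7.9294 = 553.93 W.
All ideal ⇒ P_in = P_out, so I_supply = 553.93/120 = 4.62 A.

I_supply ≈ 4.62 A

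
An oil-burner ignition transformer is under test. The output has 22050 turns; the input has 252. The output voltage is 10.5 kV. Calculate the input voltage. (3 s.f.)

V_in ≈ 120 V

V_in/V_out = N_in/N_out, so V_in = 10500 × 252/22050 = 120 V.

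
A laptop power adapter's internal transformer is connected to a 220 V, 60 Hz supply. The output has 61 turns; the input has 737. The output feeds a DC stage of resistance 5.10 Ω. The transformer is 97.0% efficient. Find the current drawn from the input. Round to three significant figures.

V_out = 220 × 61/737 = 18.209 V.
I_out = V_out/R = 18.209/5.10 = 3.5704 A.
P_out = V_out I_out = 18.209 × 3.5704 = 65.013 W.
P_in = P_out/η = 65.013/0.970 = 67.024 W.
I_in = P_in/V_in = 67.024/220 = 0.305 A.

I_in ≈ 0.305 A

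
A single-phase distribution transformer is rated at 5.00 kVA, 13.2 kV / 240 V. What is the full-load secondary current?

I_s = S/V_s = 5000/240 = 20.8 A.

I_s ≈ 20.8 A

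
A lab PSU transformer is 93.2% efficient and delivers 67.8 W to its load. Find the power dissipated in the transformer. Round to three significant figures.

P_in = P_out/η = 67.8/0.932 = 72.7468 W.
P_loss = P_in − P_out = 72.7468 − 67.8 = 4.95 W.

P_loss ≈ 4.95 W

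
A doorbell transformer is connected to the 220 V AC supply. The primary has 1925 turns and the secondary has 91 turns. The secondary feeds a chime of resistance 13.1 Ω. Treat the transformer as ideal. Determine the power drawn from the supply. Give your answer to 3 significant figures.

V_s = V_p × N_s/N_p = 220 × 91/1925 = 10.400 V.
I_s = V_s/R = 10.400/13.1 = 0.79389 A.
I_p = I_s × N_s/N_p = 0.79389 × 91/1925 = 0.037529 A.
P = V_p I_p = 220 × 0.037529 = 8.26 W.

P ≈ 8.26 W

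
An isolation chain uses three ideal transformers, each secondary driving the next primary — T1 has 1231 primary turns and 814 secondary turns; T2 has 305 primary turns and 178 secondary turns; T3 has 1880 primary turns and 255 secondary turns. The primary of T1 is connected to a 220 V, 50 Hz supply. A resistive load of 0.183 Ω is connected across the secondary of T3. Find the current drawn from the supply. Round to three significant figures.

I_supply ≈ 3.29 A

After T1: V = 220.00 × 814/1231 = 145.48 V.
After T2: V = 145.48 × 178/305 = 84.900 V.
After T3: V = 84.900 × 255/1880 = 11.516 V.
I_load = 11.516/0.183 = 62.927 A, so P_out = 11.516 × 62.927 = 724.66 W.
All ideal ⇒ P_in = P_out, so I_supply = 724.66/220 = 3.29 A.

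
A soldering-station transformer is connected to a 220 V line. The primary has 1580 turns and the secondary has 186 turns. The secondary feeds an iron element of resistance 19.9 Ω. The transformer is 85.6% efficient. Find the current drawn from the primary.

I_p ≈ 0.179 A

V_s = 220 × 186/1580 = 25.899 V.
I_s = V_s/R = 25.899/19.9 = 1.3014 A.
P_out = V_s I_s = 25.899 × 1.3014 = 33.706 W.
P_in = P_out/η = 33.706/0.856 = 39.376 W.
I_p = P_in/V_p = 39.376/220 = 0.179 A.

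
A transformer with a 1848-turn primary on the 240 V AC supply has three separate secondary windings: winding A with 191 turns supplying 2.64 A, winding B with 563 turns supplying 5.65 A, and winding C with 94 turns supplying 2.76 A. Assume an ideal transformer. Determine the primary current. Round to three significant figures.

V_A = 240 × 191/1848 = 24.805 V; V_B = 240 × 563/1848 = 73.117 V; V_C = 240 × 94/1848 = 12.208 V.
P_out = V_A I_A + V_B I_B + V_C I_C = 24.805×2.64 + 73.117×5.65 + 12.208×2.76 = 65.486 + 413.11 + 33.694 = 512.29 W.
Ideal ⇒ P_in = P_out, so I_p = P_out/V_p = 512.29/240 = 2.13 A.

I_p ≈ 2.13 A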